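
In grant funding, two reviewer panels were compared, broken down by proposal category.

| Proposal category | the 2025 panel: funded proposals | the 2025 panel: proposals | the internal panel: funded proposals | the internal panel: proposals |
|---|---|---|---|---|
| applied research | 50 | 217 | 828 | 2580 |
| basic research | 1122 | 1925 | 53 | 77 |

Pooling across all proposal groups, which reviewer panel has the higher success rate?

Applied research: the 2025 panel 50/217 = 23.0%, the internal panel 828/2580 = 32.1% → the internal panel
Basic research: the 2025 panel 1122/1925 = 58.3%, the internal panel 53/77 = 68.8% → the internal panel
Overall: the 2025 panel 1172/2142 = 54.7%, the internal panel 881/2657 = 33.2% → the 2025 panel
(The internal panel wins every proposal group but the 2025 panel wins overall — the internal panel's proposals skew toward the low-rate applied research group.)

the 2025 panel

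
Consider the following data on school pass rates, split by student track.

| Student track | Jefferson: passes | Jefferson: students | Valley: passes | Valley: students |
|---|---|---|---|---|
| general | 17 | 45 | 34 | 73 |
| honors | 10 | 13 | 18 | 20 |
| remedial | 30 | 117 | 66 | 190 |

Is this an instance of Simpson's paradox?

No

General: Jefferson 17/45 = 37.8%, Valley 34/73 = 46.6% → Valley
Honors: Jefferson 10/13 = 76.9%, Valley 18/20 = 90.0% → Valley
Remedial: Jefferson 30/117 = 25.6%, Valley 66/190 = 34.7% → Valley
Overall: Jefferson 57/175 = 32.6%, Valley 118/283 = 41.7% → Valley
Valley wins overall and in every student group — no reversal.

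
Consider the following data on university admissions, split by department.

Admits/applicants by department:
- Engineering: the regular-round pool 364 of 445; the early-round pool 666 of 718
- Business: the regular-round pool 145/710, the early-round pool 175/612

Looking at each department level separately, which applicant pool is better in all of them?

the early-round pool

Engineering: the regular-round pool 364/445 = 81.8%, the early-round pool 666/718 = 92.8% → the early-round pool
Business: the regular-round pool 145/710 = 20.4%, the early-round pool 175/612 = 28.6% → the early-round pool
The early-round pool has the higher rate in both groups.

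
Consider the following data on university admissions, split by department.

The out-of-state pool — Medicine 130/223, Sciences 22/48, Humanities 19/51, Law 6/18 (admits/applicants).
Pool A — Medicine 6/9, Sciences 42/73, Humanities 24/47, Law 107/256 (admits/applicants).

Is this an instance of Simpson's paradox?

Yes

Medicine: the out-of-state pool 130/223 = 58.3%, Pool A 6/9 = 66.7% → Pool A
Sciences: the out-of-state pool 22/48 = 45.8%, Pool A 42/73 = 57.5% → Pool A
Humanities: the out-of-state pool 19/51 = 37.3%, Pool A 24/47 = 51.1% → Pool A
Law: the out-of-state pool 6/18 = 33.3%, Pool A 107/256 = 41.8% → Pool A
Overall: the out-of-state pool 177/340 = 52.1%, Pool A 179/385 = 46.5% → the out-of-state pool
Pool A wins each department group but the out-of-state pool wins overall — the comparison reverses. Pool A's applicants skew toward Law, which has a lower base rate.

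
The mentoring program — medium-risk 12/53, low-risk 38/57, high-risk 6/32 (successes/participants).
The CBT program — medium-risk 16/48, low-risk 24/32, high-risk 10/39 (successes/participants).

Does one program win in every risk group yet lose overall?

Medium-risk: the mentoring program 12/53 = 22.6%, the CBT program 16/48 = 33.3% → the CBT program
Low-risk: the mentoring program 38/57 = 66.7%, the CBT program 24/32 = 75.0% → the CBT program
High-risk: the mentoring program 6/32 = 18.8%, the CBT program 10/39 = 25.6% → the CBT program
Overall: the mentoring program 56/142 = 39.4%, the CBT program 50/119 = 42.0% → the CBT program
The CBT program wins overall and in every risk group — no reversal.

No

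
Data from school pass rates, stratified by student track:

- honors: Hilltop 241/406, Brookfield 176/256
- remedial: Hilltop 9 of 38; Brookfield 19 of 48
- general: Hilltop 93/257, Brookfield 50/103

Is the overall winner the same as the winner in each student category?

Yes

Honors: Hilltop 241/406 = 59.4%, Brookfield 176/256 = 68.8% → Brookfield
Remedial: Hilltop 9/38 = 23.7%, Brookfield 19/48 = 39.6% → Brookfield
General: Hilltop 93/257 = 36.2%, Brookfield 50/103 = 48.5% → Brookfield
Overall: Hilltop 343/701 = 48.9%, Brookfield 245/407 = 60.2% → Brookfield
Brookfield wins overall and in every student group — no reversal.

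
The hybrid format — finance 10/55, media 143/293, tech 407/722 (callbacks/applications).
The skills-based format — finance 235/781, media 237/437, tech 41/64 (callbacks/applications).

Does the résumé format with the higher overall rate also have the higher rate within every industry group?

No

Finance: the hybrid format 10/55 = 18.2%, the skills-based format 235/781 = 30.1% → the skills-based format
Media: the hybrid format 143/293 = 48.8%, the skills-based format 237/437 = 54.2% → the skills-based format
Tech: the hybrid format 407/722 = 56.4%, the skills-based format 41/64 = 64.1% → the skills-based format
Overall: the hybrid format 560/1070 = 52.3%, the skills-based format 513/1282 = 40.0% → the hybrid format
The skills-based format wins each industry group but the hybrid format wins overall — the comparison reverses. The skills-based format's applications skew toward finance, which has a lower base rate.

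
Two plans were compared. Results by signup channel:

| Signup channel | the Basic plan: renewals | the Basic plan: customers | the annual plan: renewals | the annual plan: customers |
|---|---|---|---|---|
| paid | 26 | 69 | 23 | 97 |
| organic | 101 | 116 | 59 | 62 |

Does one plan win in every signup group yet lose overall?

No

Paid: the Basic plan 26/69 = 37.7%, the annual plan 23/97 = 23.7% → the Basic plan
Organic: the Basic plan 101/116 = 87.1%, the annual plan 59/62 = 95.2% → the annual plan
Overall: the Basic plan 127/185 = 68.6%, the annual plan 82/159 = 51.6% → the Basic plan
Neither sweeps: the Basic plan wins 1 of 2 groups, the annual plan wins 1. The Basic plan wins overall but not every group — no Simpson reversal.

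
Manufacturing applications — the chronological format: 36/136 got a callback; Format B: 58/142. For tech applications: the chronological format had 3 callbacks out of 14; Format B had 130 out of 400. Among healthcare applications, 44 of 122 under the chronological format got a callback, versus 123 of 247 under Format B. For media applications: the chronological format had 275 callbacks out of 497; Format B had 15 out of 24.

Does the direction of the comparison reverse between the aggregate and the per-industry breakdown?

Manufacturing: the chronological format 36/136 = 26.5%, Format B 58/142 = 40.8% → Format B
Tech: the chronological format 3/14 = 21.4%, Format B 130/400 = 32.5% → Format B
Healthcare: the chronological format 44/122 = 36.1%, Format B 123/247 = 49.8% → Format B
Media: the chronological format 275/497 = 55.3%, Format B 15/24 = 62.5% → Format B
Overall: the chronological format 358/769 = 46.6%, Format B 326/813 = 40.1% → the chronological format
Format B wins each industry group but the chronological format wins overall — the comparison reverses. Format B's applications skew toward tech, which has a lower base rate.

Yes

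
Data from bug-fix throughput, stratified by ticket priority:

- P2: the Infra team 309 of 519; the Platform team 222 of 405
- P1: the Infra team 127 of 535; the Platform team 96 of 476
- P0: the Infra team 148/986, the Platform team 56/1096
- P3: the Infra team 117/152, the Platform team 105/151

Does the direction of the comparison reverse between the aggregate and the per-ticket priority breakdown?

No

P2: the Infra team 309/519 = 59.5%, the Platform team 222/405 = 54.8% → the Infra team
P1: the Infra team 127/535 = 23.7%, the Platform team 96/476 = 20.2% → the Infra team
P0: the Infra team 148/986 = 15.0%, the Platform team 56/1096 = 5.1% → the Infra team
P3: the Infra team 117/152 = 77.0%, the Platform team 105/151 = 69.5% → the Infra team
Overall: the Infra team 701/2192 = 32.0%, the Platform team 479/2128 = 22.5% → the Infra team
The Infra team wins overall and in every ticket group — no reversal.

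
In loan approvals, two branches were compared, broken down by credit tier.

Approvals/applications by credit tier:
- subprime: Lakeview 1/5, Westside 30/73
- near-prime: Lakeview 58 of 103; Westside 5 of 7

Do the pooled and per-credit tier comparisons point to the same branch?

Subprime: Lakeview 1/5 = 20.0%, Westside 30/73 = 41.1% → Westside
Near-prime: Lakeview 58/103 = 56.3%, Westside 5/7 = 71.4% → Westside
Overall: Lakeview 59/108 = 54.6%, Westside 35/80 = 43.8% → Lakeview
Westside wins each credit group but Lakeview wins overall — the comparison reverses. Westside's applications skew toward subprime, which has a lower base rate.

No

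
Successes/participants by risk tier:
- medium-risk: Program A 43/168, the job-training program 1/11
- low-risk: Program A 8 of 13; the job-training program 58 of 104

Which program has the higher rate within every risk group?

Medium-risk: Program A 43/168 = 25.6%, the job-training program 1/11 = 9.1% → Program A
Low-risk: Program A 8/13 = 61.5%, the job-training program 58/104 = 55.8% → Program A
Program A has the higher rate in both groups.

Program A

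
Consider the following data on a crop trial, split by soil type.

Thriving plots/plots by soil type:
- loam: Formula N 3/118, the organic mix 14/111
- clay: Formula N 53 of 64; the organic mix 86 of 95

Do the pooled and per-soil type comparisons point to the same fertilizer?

Yes

Loam: Formula N 3/118 = 2.5%, the organic mix 14/111 = 12.6% → the organic mix
Clay: Formula N 53/64 = 82.8%, the organic mix 86/95 = 90.5% → the organic mix
Overall: Formula N 56/182 = 30.8%, the organic mix 100/206 = 48.5% → the organic mix
The organic mix wins overall and in every soil group — no reversal.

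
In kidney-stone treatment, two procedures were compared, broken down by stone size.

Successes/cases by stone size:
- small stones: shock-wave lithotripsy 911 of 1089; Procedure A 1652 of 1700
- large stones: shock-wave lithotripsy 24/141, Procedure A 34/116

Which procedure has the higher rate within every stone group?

Small stones: shock-wave lithotripsy 911/1089 = 83.7%, Procedure A 1652/1700 = 97.2% → Procedure A
Large stones: shock-wave lithotripsy 24/141 = 17.0%, Procedure A 34/116 = 29.3% → Procedure A
Procedure A has the higher rate in both groups.

Procedure A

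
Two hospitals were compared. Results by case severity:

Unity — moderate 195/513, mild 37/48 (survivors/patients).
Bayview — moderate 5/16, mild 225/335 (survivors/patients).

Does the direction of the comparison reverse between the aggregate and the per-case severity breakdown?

Moderate: Unity 195/513 = 38.0%, Bayview 5/16 = 31.2% → Unity
Mild: Unity 37/48 = 77.1%, Bayview 225/335 = 67.2% → Unity
Overall: Unity 232/561 = 41.4%, Bayview 230/351 = 65.5% → Bayview
Unity wins each case group but Bayview wins overall — the comparison reverses. Unity's patients skew toward moderate, which has a lower base rate.

Yes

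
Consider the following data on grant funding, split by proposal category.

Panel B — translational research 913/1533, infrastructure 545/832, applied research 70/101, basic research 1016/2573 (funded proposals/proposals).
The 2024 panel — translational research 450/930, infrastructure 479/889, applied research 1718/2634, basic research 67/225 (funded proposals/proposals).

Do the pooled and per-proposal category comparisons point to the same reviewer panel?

No

Translational research: Panel B 913/1533 = 59.6%, the 2024 panel 450/930 = 48.4% → Panel B
Infrastructure: Panel B 545/832 = 65.5%, the 2024 panel 479/889 = 53.9% → Panel B
Applied research: Panel B 70/101 = 69.3%, the 2024 panel 1718/2634 = 65.2% → Panel B
Basic research: Panel B 1016/2573 = 39.5%, the 2024 panel 67/225 = 29.8% → Panel B
Overall: Panel B 2544/5039 = 50.5%, the 2024 panel 2714/4678 = 58.0% → the 2024 panel
Panel B wins each proposal group but the 2024 panel wins overall — the comparison reverses. Panel B's proposals skew toward basic research, which has a lower base rate.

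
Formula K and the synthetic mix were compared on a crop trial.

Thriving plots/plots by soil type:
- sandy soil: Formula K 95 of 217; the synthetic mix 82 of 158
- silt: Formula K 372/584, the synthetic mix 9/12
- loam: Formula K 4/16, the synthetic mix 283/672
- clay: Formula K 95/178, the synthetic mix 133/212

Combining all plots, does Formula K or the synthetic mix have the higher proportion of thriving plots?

Formula K

Sandy soil: Formula K 95/217 = 43.8%, the synthetic mix 82/158 = 51.9% → the synthetic mix
Silt: Formula K 372/584 = 63.7%, the synthetic mix 9/12 = 75.0% → the synthetic mix
Loam: Formula K 4/16 = 25.0%, the synthetic mix 283/672 = 42.1% → the synthetic mix
Clay: Formula K 95/178 = 53.4%, the synthetic mix 133/212 = 62.7% → the synthetic mix
Overall: Formula K 566/995 = 56.9%, the synthetic mix 507/1054 = 48.1% → Formula K
(The synthetic mix wins every soil group but Formula K wins overall — the synthetic mix's plots skew toward the low-rate loam group.)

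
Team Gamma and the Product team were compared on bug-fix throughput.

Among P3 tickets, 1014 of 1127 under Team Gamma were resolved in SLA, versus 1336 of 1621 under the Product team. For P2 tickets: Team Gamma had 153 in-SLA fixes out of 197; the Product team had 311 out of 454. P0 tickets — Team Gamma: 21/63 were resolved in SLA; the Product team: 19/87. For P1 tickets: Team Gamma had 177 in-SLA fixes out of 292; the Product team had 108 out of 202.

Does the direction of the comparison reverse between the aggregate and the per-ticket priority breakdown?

P3: Team Gamma 1014/1127 = 90.0%, the Product team 1336/1621 = 82.4% → Team Gamma
P2: Team Gamma 153/197 = 77.7%, the Product team 311/454 = 68.5% → Team Gamma
P0: Team Gamma 21/63 = 33.3%, the Product team 19/87 = 21.8% → Team Gamma
P1: Team Gamma 177/292 = 60.6%, the Product team 108/202 = 53.5% → Team Gamma
Overall: Team Gamma 1365/1679 = 81.3%, the Product team 1774/2364 = 75.0% → Team Gamma
Team Gamma wins overall and in every ticket group — no reversal.

No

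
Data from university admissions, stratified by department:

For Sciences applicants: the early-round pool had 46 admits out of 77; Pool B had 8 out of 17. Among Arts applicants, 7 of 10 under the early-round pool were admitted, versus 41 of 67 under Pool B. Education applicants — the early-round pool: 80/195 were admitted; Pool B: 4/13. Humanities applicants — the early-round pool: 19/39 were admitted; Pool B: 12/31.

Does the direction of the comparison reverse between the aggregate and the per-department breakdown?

Yes

Sciences: the early-round pool 46/77 = 59.7%, Pool B 8/17 = 47.1% → the early-round pool
Arts: the early-round pool 7/10 = 70.0%, Pool B 41/67 = 61.2% → the early-round pool
Education: the early-round pool 80/195 = 41.0%, Pool B 4/13 = 30.8% → the early-round pool
Humanities: the early-round pool 19/39 = 48.7%, Pool B 12/31 = 38.7% → the early-round pool
Overall: the early-round pool 152/321 = 47.4%, Pool B 65/128 = 50.8% → Pool B
The early-round pool wins each department group but Pool B wins overall — the comparison reverses. The early-round pool's applicants skew toward Education, which has a lower base rate.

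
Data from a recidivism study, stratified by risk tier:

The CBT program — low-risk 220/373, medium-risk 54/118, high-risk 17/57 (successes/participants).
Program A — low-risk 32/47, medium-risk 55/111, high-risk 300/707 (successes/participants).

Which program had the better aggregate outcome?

Low-risk: the CBT program 220/373 = 59.0%, Program A 32/47 = 68.1% → Program A
Medium-risk: the CBT program 54/118 = 45.8%, Program A 55/111 = 49.5% → Program A
High-risk: the CBT program 17/57 = 29.8%, Program A 300/707 = 42.4% → Program A
Overall: the CBT program 291/548 = 53.1%, Program A 387/865 = 44.7% → the CBT program
(Program A wins every risk group but the CBT program wins overall — Program A's participants skew toward the low-rate high-risk group.)

the CBT program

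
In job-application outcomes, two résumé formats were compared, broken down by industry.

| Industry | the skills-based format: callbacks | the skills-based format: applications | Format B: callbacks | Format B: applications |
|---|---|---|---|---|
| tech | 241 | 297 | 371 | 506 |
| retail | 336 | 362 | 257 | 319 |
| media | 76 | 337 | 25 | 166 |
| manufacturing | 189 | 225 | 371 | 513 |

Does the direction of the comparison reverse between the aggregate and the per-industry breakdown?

No

Tech: the skills-based format 241/297 = 81.1%, Format B 371/506 = 73.3% → the skills-based format
Retail: the skills-based format 336/362 = 92.8%, Format B 257/319 = 80.6% → the skills-based format
Media: the skills-based format 76/337 = 22.6%, Format B 25/166 = 15.1% → the skills-based format
Manufacturing: the skills-based format 189/225 = 84.0%, Format B 371/513 = 72.3% → the skills-based format
Overall: the skills-based format 842/1221 = 69.0%, Format B 1024/1504 = 68.1% → the skills-based format
The skills-based format wins overall and in every industry group — no reversal.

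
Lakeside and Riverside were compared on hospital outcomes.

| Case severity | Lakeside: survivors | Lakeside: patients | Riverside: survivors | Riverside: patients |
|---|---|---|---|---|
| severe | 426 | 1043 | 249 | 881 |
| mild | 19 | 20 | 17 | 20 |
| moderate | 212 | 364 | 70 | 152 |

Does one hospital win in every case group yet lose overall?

No

Severe: Lakeside 426/1043 = 40.8%, Riverside 249/881 = 28.3% → Lakeside
Mild: Lakeside 19/20 = 95.0%, Riverside 17/20 = 85.0% → Lakeside
Moderate: Lakeside 212/364 = 58.2%, Riverside 70/152 = 46.1% → Lakeside
Overall: Lakeside 657/1427 = 46.0%, Riverside 336/1053 = 31.9% → Lakeside
Lakeside wins overall and in every case group — no reversal.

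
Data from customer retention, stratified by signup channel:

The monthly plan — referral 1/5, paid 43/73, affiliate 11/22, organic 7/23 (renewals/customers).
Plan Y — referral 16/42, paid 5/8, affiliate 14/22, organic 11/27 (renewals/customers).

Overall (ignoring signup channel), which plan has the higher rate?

the monthly plan

Referral: the monthly plan 1/5 = 20.0%, Plan Y 16/42 = 38.1% → Plan Y
Paid: the monthly plan 43/73 = 58.9%, Plan Y 5/8 = 62.5% → Plan Y
Affiliate: the monthly plan 11/22 = 50.0%, Plan Y 14/22 = 63.6% → Plan Y
Organic: the monthly plan 7/23 = 30.4%, Plan Y 11/27 = 40.7% → Plan Y
Overall: the monthly plan 62/123 = 50.4%, Plan Y 46/99 = 46.5% → the monthly plan
(Plan Y wins every signup group but the monthly plan wins overall — Plan Y's customers skew toward the low-rate referral group.)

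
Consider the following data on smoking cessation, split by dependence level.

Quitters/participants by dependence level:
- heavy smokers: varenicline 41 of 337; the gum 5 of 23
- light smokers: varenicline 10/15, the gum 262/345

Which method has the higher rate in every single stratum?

the gum

Heavy smokers: varenicline 41/337 = 12.2%, the gum 5/23 = 21.7% → the gum
Light smokers: varenicline 10/15 = 66.7%, the gum 262/345 = 75.9% → the gum
The gum has the higher rate in both groups.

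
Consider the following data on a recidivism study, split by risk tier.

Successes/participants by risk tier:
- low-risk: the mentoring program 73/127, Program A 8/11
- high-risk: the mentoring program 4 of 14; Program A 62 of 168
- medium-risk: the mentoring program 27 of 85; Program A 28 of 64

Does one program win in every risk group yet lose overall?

Yes

Low-risk: the mentoring program 73/127 = 57.5%, Program A 8/11 = 72.7% → Program A
High-risk: the mentoring program 4/14 = 28.6%, Program A 62/168 = 36.9% → Program A
Medium-risk: the mentoring program 27/85 = 31.8%, Program A 28/64 = 43.8% → Program A
Overall: the mentoring program 104/226 = 46.0%, Program A 98/243 = 40.3% → the mentoring program
Program A wins each risk group but the mentoring program wins overall — the comparison reverses. Program A's participants skew toward high-risk, which has a lower base rate.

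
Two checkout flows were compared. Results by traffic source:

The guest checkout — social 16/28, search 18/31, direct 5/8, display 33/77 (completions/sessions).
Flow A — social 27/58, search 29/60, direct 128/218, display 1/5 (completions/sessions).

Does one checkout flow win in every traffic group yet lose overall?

Social: the guest checkout 16/28 = 57.1%, Flow A 27/58 = 46.6% → the guest checkout
Search: the guest checkout 18/31 = 58.1%, Flow A 29/60 = 48.3% → the guest checkout
Direct: the guest checkout 5/8 = 62.5%, Flow A 128/218 = 58.7% → the guest checkout
Display: the guest checkout 33/77 = 42.9%, Flow A 1/5 = 20.0% → the guest checkout
Overall: the guest checkout 72/144 = 50.0%, Flow A 185/341 = 54.3% → Flow A
The guest checkout wins each traffic group but Flow A wins overall — the comparison reverses. The guest checkout's sessions skew toward display, which has a lower base rate.

Yes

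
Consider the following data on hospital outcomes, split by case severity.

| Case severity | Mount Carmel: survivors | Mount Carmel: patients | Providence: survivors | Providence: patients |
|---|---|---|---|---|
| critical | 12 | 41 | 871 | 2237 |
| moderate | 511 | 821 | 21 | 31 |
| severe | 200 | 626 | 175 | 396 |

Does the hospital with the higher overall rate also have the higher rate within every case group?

No

Critical: Mount Carmel 12/41 = 29.3%, Providence 871/2237 = 38.9% → Providence
Moderate: Mount Carmel 511/821 = 62.2%, Providence 21/31 = 67.7% → Providence
Severe: Mount Carmel 200/626 = 31.9%, Providence 175/396 = 44.2% → Providence
Overall: Mount Carmel 723/1488 = 48.6%, Providence 1067/2664 = 40.1% → Mount Carmel
Providence wins each case group but Mount Carmel wins overall — the comparison reverses. Providence's patients skew toward critical, which has a lower base rate.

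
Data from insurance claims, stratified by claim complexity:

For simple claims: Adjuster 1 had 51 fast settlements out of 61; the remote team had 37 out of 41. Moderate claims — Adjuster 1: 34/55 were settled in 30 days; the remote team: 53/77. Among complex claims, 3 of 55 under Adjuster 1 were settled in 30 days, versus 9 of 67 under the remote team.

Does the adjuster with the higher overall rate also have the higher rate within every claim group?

Simple: Adjuster 1 51/61 = 83.6%, the remote team 37/41 = 90.2% → the remote team
Moderate: Adjuster 1 34/55 = 61.8%, the remote team 53/77 = 68.8% → the remote team
Complex: Adjuster 1 3/55 = 5.5%, the remote team 9/67 = 13.4% → the remote team
Overall: Adjuster 1 88/171 = 51.5%, the remote team 99/185 = 53.5% → the remote team
The remote team wins overall and in every claim group — no reversal.

Yes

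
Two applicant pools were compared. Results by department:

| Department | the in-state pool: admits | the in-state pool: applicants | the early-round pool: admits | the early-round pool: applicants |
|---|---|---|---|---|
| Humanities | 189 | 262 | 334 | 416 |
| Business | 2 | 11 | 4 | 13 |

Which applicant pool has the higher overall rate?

the early-round pool

Humanities: the in-state pool 189/262 = 72.1%, the early-round pool 334/416 = 80.3% → the early-round pool
Business: the in-state pool 2/11 = 18.2%, the early-round pool 4/13 = 30.8% → the early-round pool
Overall: the in-state pool 191/273 = 70.0%, the early-round pool 338/429 = 78.8% → the early-round pool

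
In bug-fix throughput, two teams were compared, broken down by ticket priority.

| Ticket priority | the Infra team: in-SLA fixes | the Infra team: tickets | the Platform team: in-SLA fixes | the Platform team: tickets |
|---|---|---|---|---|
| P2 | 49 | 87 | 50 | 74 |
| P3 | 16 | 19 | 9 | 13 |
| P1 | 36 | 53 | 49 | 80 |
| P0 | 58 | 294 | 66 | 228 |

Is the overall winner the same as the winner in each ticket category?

P2: the Infra team 49/87 = 56.3%, the Platform team 50/74 = 67.6% → the Platform team
P3: the Infra team 16/19 = 84.2%, the Platform team 9/13 = 69.2% → the Infra team
P1: the Infra team 36/53 = 67.9%, the Platform team 49/80 = 61.2% → the Infra team
P0: the Infra team 58/294 = 19.7%, the Platform team 66/228 = 28.9% → the Platform team
Overall: the Infra team 159/453 = 35.1%, the Platform team 174/395 = 44.1% → the Platform team
Neither sweeps: the Infra team wins 2 of 4 groups, the Platform team wins 2. The Platform team wins overall but not every group — no Simpson reversal.

No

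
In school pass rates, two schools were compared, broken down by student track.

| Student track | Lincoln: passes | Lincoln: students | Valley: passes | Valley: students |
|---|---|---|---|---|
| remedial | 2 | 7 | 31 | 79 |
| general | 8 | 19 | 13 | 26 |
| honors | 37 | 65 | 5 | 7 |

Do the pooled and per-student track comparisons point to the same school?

Remedial: Lincoln 2/7 = 28.6%, Valley 31/79 = 39.2% → Valley
General: Lincoln 8/19 = 42.1%, Valley 13/26 = 50.0% → Valley
Honors: Lincoln 37/65 = 56.9%, Valley 5/7 = 71.4% → Valley
Overall: Lincoln 47/91 = 51.6%, Valley 49/112 = 43.8% → Lincoln
Valley wins each student group but Lincoln wins overall — the comparison reverses. Valley's students skew toward remedial, which has a lower base rate.

No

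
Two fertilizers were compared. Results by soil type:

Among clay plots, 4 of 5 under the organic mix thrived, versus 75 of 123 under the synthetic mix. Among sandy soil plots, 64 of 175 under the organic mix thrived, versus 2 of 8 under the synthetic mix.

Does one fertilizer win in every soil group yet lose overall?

Clay: the organic mix 4/5 = 80.0%, the synthetic mix 75/123 = 61.0% → the organic mix
Sandy soil: the organic mix 64/175 = 36.6%, the synthetic mix 2/8 = 25.0% → the organic mix
Overall: the organic mix 68/180 = 37.8%, the synthetic mix 77/131 = 58.8% → the synthetic mix
The organic mix wins each soil group but the synthetic mix wins overall — the comparison reverses. The organic mix's plots skew toward sandy soil, which has a lower base rate.

Yes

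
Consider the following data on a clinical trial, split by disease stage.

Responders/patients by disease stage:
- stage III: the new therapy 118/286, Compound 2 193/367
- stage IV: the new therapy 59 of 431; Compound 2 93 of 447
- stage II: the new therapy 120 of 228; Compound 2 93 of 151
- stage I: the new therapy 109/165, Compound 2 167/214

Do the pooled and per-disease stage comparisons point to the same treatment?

Stage III: the new therapy 118/286 = 41.3%, Compound 2 193/367 = 52.6% → Compound 2
Stage IV: the new therapy 59/431 = 13.7%, Compound 2 93/447 = 20.8% → Compound 2
Stage II: the new therapy 120/228 = 52.6%, Compound 2 93/151 = 61.6% → Compound 2
Stage I: the new therapy 109/165 = 66.1%, Compound 2 167/214 = 78.0% → Compound 2
Overall: the new therapy 406/1110 = 36.6%, Compound 2 546/1179 = 46.3% → Compound 2
Compound 2 wins overall and in every disease group — no reversal.

Yes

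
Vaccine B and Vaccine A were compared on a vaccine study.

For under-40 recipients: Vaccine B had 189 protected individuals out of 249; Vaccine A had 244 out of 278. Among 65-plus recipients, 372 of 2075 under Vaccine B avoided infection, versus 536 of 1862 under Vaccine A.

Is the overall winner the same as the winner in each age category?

Under-40: Vaccine B 189/249 = 75.9%, Vaccine A 244/278 = 87.8% → Vaccine A
65-plus: Vaccine B 372/2075 = 17.9%, Vaccine A 536/1862 = 28.8% → Vaccine A
Overall: Vaccine B 561/2324 = 24.1%, Vaccine A 780/2140 = 36.4% → Vaccine A
Vaccine A wins overall and in every age group — no reversal.

Yes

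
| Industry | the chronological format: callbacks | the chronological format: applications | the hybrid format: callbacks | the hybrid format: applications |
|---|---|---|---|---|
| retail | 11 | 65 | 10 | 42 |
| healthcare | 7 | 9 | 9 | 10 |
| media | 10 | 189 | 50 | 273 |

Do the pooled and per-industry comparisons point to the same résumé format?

Retail: the chronological format 11/65 = 16.9%, the hybrid format 10/42 = 23.8% → the hybrid format
Healthcare: the chronological format 7/9 = 77.8%, the hybrid format 9/10 = 90.0% → the hybrid format
Media: the chronological format 10/189 = 5.3%, the hybrid format 50/273 = 18.3% → the hybrid format
Overall: the chronological format 28/263 = 10.6%, the hybrid format 69/325 = 21.2% → the hybrid format
The hybrid format wins overall and in every industry group — no reversal.

Yes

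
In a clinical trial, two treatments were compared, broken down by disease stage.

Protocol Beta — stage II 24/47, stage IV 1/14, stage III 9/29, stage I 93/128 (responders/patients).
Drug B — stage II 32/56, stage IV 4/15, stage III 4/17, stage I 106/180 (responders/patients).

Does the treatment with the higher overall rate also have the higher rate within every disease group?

Stage II: Protocol Beta 24/47 = 51.1%, Drug B 32/56 = 57.1% → Drug B
Stage IV: Protocol Beta 1/14 = 7.1%, Drug B 4/15 = 26.7% → Drug B
Stage III: Protocol Beta 9/29 = 31.0%, Drug B 4/17 = 23.5% → Protocol Beta
Stage I: Protocol Beta 93/128 = 72.7%, Drug B 106/180 = 58.9% → Protocol Beta
Overall: Protocol Beta 127/218 = 58.3%, Drug B 146/268 = 54.5% → Protocol Beta
Neither sweeps: Protocol Beta wins 2 of 4 groups, Drug B wins 2. Protocol Beta wins overall but not every group — no Simpson reversal.

No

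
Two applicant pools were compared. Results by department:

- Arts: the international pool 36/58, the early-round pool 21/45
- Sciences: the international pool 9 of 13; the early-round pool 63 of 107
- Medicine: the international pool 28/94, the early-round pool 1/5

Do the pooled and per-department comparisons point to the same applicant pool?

No

Arts: the international pool 36/58 = 62.1%, the early-round pool 21/45 = 46.7% → the international pool
Sciences: the international pool 9/13 = 69.2%, the early-round pool 63/107 = 58.9% → the international pool
Medicine: the international pool 28/94 = 29.8%, the early-round pool 1/5 = 20.0% → the international pool
Overall: the international pool 73/165 = 44.2%, the early-round pool 85/157 = 54.1% → the early-round pool
The international pool wins each department group but the early-round pool wins overall — the comparison reverses. The international pool's applicants skew toward Medicine, which has a lower base rate.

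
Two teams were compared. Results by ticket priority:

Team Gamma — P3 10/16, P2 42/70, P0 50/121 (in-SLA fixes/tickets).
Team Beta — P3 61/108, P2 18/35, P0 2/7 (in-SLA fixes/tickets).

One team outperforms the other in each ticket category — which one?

Team Gamma

P3: Team Gamma 10/16 = 62.5%, Team Beta 61/108 = 56.5% → Team Gamma
P2: Team Gamma 42/70 = 60.0%, Team Beta 18/35 = 51.4% → Team Gamma
P0: Team Gamma 50/121 = 41.3%, Team Beta 2/7 = 28.6% → Team Gamma
Team Gamma has the higher rate in all 3 groups.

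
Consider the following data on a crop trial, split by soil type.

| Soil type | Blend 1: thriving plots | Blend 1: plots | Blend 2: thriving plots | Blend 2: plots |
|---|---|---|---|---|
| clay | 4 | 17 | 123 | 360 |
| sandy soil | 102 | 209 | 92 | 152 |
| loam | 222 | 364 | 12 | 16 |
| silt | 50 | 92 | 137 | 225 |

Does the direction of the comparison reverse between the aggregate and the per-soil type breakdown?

Yes

Clay: Blend 1 4/17 = 23.5%, Blend 2 123/360 = 34.2% → Blend 2
Sandy soil: Blend 1 102/209 = 48.8%, Blend 2 92/152 = 60.5% → Blend 2
Loam: Blend 1 222/364 = 61.0%, Blend 2 12/16 = 75.0% → Blend 2
Silt: Blend 1 50/92 = 54.3%, Blend 2 137/225 = 60.9% → Blend 2
Overall: Blend 1 378/682 = 55.4%, Blend 2 364/753 = 48.3% → Blend 1
Blend 2 wins each soil group but Blend 1 wins overall — the comparison reverses. Blend 2's plots skew toward clay, which has a lower base rate.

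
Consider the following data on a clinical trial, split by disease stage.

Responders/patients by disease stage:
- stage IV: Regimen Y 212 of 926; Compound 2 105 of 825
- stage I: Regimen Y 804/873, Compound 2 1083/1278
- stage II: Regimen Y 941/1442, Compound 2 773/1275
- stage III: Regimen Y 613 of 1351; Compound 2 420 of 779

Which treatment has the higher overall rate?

Stage IV: Regimen Y 212/926 = 22.9%, Compound 2 105/825 = 12.7% → Regimen Y
Stage I: Regimen Y 804/873 = 92.1%, Compound 2 1083/1278 = 84.7% → Regimen Y
Stage II: Regimen Y 941/1442 = 65.3%, Compound 2 773/1275 = 60.6% → Regimen Y
Stage III: Regimen Y 613/1351 = 45.4%, Compound 2 420/779 = 53.9% → Compound 2
Overall: Regimen Y 2570/4592 = 56.0%, Compound 2 2381/4157 = 57.3% → Compound 2
(Neither sweeps every disease group, but Compound 2 has the higher pooled rate.)

Compound 2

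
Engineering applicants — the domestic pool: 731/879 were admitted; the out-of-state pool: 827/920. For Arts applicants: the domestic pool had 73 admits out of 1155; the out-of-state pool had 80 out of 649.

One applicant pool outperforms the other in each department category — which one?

the out-of-state pool

Engineering: the domestic pool 731/879 = 83.2%, the out-of-state pool 827/920 = 89.9% → the out-of-state pool
Arts: the domestic pool 73/1155 = 6.3%, the out-of-state pool 80/649 = 12.3% → the out-of-state pool
The out-of-state pool has the higher rate in both groups.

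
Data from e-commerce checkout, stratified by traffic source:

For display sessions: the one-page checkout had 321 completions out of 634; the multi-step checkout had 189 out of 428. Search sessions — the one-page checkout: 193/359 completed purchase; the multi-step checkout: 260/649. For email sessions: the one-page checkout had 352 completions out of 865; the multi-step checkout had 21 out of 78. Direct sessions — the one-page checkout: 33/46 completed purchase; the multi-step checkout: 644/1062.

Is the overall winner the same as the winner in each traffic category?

No

Display: the one-page checkout 321/634 = 50.6%, the multi-step checkout 189/428 = 44.2% → the one-page checkout
Search: the one-page checkout 193/359 = 53.8%, the multi-step checkout 260/649 = 40.1% → the one-page checkout
Email: the one-page checkout 352/865 = 40.7%, the multi-step checkout 21/78 = 26.9% → the one-page checkout
Direct: the one-page checkout 33/46 = 71.7%, the multi-step checkout 644/1062 = 60.6% → the one-page checkout
Overall: the one-page checkout 899/1904 = 47.2%, the multi-step checkout 1114/2217 = 50.2% → the multi-step checkout
The one-page checkout wins each traffic group but the multi-step checkout wins overall — the comparison reverses. The one-page checkout's sessions skew toward email, which has a lower base rate.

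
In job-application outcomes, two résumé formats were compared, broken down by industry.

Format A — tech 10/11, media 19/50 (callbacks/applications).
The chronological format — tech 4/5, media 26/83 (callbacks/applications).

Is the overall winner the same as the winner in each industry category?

Tech: Format A 10/11 = 90.9%, the chronological format 4/5 = 80.0% → Format A
Media: Format A 19/50 = 38.0%, the chronological format 26/83 = 31.3% → Format A
Overall: Format A 29/61 = 47.5%, the chronological format 30/88 = 34.1% → Format A
Format A wins overall and in every industry group — no reversal.

Yes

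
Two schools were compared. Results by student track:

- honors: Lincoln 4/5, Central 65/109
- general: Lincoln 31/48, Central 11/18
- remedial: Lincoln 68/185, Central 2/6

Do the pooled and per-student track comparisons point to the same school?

Honors: Lincoln 4/5 = 80.0%, Central 65/109 = 59.6% → Lincoln
General: Lincoln 31/48 = 64.6%, Central 11/18 = 61.1% → Lincoln
Remedial: Lincoln 68/185 = 36.8%, Central 2/6 = 33.3% → Lincoln
Overall: Lincoln 103/238 = 43.3%, Central 78/133 = 58.6% → Central
Lincoln wins each student group but Central wins overall — the comparison reverses. Lincoln's students skew toward remedial, which has a lower base rate.

No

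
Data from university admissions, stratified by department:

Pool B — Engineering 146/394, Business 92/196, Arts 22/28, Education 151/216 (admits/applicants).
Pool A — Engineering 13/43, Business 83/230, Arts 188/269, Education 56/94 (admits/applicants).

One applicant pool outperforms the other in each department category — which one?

Pool B

Engineering: Pool B 146/394 = 37.1%, Pool A 13/43 = 30.2% → Pool B
Business: Pool B 92/196 = 46.9%, Pool A 83/230 = 36.1% → Pool B
Arts: Pool B 22/28 = 78.6%, Pool A 188/269 = 69.9% → Pool B
Education: Pool B 151/216 = 69.9%, Pool A 56/94 = 59.6% → Pool B
Pool B has the higher rate in all 4 groups.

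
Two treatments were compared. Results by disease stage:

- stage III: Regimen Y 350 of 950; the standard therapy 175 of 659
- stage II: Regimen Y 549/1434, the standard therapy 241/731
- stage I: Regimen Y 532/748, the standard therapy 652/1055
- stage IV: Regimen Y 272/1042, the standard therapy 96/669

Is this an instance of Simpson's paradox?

Stage III: Regimen Y 350/950 = 36.8%, the standard therapy 175/659 = 26.6% → Regimen Y
Stage II: Regimen Y 549/1434 = 38.3%, the standard therapy 241/731 = 33.0% → Regimen Y
Stage I: Regimen Y 532/748 = 71.1%, the standard therapy 652/1055 = 61.8% → Regimen Y
Stage IV: Regimen Y 272/1042 = 26.1%, the standard therapy 96/669 = 14.3% → Regimen Y
Overall: Regimen Y 1703/4174 = 40.8%, the standard therapy 1164/3114 = 37.4% → Regimen Y
Regimen Y wins overall and in every disease group — no reversal.

No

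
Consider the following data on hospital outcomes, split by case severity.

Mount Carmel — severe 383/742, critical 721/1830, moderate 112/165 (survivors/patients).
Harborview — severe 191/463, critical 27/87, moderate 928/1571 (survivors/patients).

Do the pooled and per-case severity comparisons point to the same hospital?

No

Severe: Mount Carmel 383/742 = 51.6%, Harborview 191/463 = 41.3% → Mount Carmel
Critical: Mount Carmel 721/1830 = 39.4%, Harborview 27/87 = 31.0% → Mount Carmel
Moderate: Mount Carmel 112/165 = 67.9%, Harborview 928/1571 = 59.1% → Mount Carmel
Overall: Mount Carmel 1216/2737 = 44.4%, Harborview 1146/2121 = 54.0% → Harborview
Mount Carmel wins each case group but Harborview wins overall — the comparison reverses. Mount Carmel's patients skew toward critical, which has a lower base rate.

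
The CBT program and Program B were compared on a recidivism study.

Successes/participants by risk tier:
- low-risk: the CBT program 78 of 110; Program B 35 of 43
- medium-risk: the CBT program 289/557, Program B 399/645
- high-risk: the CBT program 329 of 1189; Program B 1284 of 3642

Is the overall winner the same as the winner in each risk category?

Yes

Low-risk: the CBT program 78/110 = 70.9%, Program B 35/43 = 81.4% → Program B
Medium-risk: the CBT program 289/557 = 51.9%, Program B 399/645 = 61.9% → Program B
High-risk: the CBT program 329/1189 = 27.7%, Program B 1284/3642 = 35.3% → Program B
Overall: the CBT program 696/1856 = 37.5%, Program B 1718/4330 = 39.7% → Program B
Program B wins overall and in every risk group — no reversal.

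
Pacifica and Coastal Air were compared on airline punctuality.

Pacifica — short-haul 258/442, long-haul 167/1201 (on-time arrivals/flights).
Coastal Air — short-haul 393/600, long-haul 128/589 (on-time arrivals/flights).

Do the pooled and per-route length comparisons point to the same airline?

Short-haul: Pacifica 258/442 = 58.4%, Coastal Air 393/600 = 65.5% → Coastal Air
Long-haul: Pacifica 167/1201 = 13.9%, Coastal Air 128/589 = 21.7% → Coastal Air
Overall: Pacifica 425/1643 = 25.9%, Coastal Air 521/1189 = 43.8% → Coastal Air
Coastal Air wins overall and in every route group — no reversal.

Yes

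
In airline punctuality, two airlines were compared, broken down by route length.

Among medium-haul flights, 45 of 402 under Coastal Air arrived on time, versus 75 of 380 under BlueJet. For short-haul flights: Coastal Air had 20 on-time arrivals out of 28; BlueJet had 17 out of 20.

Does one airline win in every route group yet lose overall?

No

Medium-haul: Coastal Air 45/402 = 11.2%, BlueJet 75/380 = 19.7% → BlueJet
Short-haul: Coastal Air 20/28 = 71.4%, BlueJet 17/20 = 85.0% → BlueJet
Overall: Coastal Air 65/430 = 15.1%, BlueJet 92/400 = 23.0% → BlueJet
BlueJet wins overall and in every route group — no reversal.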